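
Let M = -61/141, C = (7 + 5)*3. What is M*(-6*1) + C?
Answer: 1814/47 ≈ 38.596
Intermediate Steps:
C = 36 (C = 12*3 = 36)
M = -61/141 (M = -61*1/141 = -61/141 ≈ -0.43262)
M*(-6*1) + C = -(-122)/47 + 36 = -61/141*(-6) + 36 = 122/47 + 36 = 1814/47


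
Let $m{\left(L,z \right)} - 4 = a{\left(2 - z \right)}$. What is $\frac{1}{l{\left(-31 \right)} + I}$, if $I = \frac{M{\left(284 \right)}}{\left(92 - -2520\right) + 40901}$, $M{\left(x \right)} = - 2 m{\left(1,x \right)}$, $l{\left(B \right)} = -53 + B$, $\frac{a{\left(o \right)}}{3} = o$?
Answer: $- \frac{43513}{3653408} \approx -0.01191$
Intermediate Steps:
$a{\left(o \right)} = 3 o$
$m{\left(L,z \right)} = 10 - 3 z$ ($m{\left(L,z \right)} = 4 + 3 \left(2 - z\right) = 4 - \left(-6 + 3 z\right) = 10 - 3 z$)
$M{\left(x \right)} = -20 + 6 x$ ($M{\left(x \right)} = - 2 \left(10 - 3 x\right) = -20 + 6 x$)
$I = \frac{1684}{43513}$ ($I = \frac{-20 + 6 \cdot 284}{\left(92 - -2520\right) + 40901} = \frac{-20 + 1704}{\left(92 + 2520\right) + 40901} = \frac{1684}{2612 + 40901} = \frac{1684}{43513} \approx 0.038701$)
$\frac{1}{l{\left(-31 \right)} + I} = \frac{1}{\left(-53 - 31\right) + \frac{1684}{43513}} = \frac{1}{-84 + \frac{1684}{43513}} = \frac{1}{- \frac{3653408}{43513}} = - \frac{43513}{3653408}$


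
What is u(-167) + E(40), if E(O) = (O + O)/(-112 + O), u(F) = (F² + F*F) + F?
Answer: 500489/9 ≈ 55610.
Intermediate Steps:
u(F) = F + 2*F² (u(F) = (F² + F²) + F = 2*F² + F = F + 2*F²)
E(O) = 2*O/(-112 + O) (E(O) = (2*O)/(-112 + O) = 2*O/(-112 + O))
u(-167) + E(40) = -167*(1 + 2*(-167)) + 2*40/(-112 + 40) = -167*(1 - 334) + 2*40/(-72) = -167*(-333) + 2*40*(-1/72) = 55611 - 10/9 = 500489/9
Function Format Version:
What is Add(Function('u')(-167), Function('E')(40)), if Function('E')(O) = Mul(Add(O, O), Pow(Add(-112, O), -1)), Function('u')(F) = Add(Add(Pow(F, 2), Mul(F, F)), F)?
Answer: Rational(500489, 9) ≈ 55610.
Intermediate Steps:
Function('u')(F) = Add(F, Mul(2, Pow(F, 2))) (Function('u')(F) = Add(Add(Pow(F, 2), Pow(F, 2)), F) = Add(Mul(2, Pow(F, 2)), F) = Add(F, Mul(2, Pow(F, 2))))
Function('E')(O) = Mul(2, O, Pow(Add(-112, O), -1)) (Function('E')(O) = Mul(Mul(2, O), Pow(Add(-112, O), -1)) = Mul(2, O, Pow(Add(-112, O), -1)))
Add(Function('u')(-167), Function('E')(40)) = Add(Mul(-167, Add(1, Mul(2, -167))), Mul(2, 40, Pow(Add(-112, 40), -1))) = Add(Mul(-167, Add(1, -334)), Mul(2, 40, Pow(-72, -1))) = Add(Mul(-167, -333), Mul(2, 40, Rational(-1, 72))) = Add(55611, Rational(-10, 9)) = Rational(500489, 9)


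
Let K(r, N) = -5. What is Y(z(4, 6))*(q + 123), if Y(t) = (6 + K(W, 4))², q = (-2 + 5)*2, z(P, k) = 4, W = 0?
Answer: 129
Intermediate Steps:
q = 6 (q = 3*2 = 6)
Y(t) = 1 (Y(t) = (6 - 5)² = 1² = 1)
Y(z(4, 6))*(q + 123) = 1*(6 + 123) = 1*129 = 129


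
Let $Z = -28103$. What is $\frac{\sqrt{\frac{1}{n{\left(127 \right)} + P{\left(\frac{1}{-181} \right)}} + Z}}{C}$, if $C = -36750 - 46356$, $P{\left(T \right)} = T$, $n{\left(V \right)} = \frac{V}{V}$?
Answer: $- \frac{i \sqrt{25291795}}{2493180} \approx - 0.0020171 i$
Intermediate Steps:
$n{\left(V \right)} = 1$
$C = -83106$
$\frac{\sqrt{\frac{1}{n{\left(127 \right)} + P{\left(\frac{1}{-181} \right)}} + Z}}{C} = \frac{\sqrt{\frac{1}{1 + \frac{1}{-181}} - 28103}}{-83106} = \sqrt{\frac{1}{1 - \frac{1}{181}} - 28103} \left(- \frac{1}{83106}\right) = \sqrt{\frac{1}{\frac{180}{181}} - 28103} \left(- \frac{1}{83106}\right) = \sqrt{\frac{181}{180} - 28103} \left(- \frac{1}{83106}\right) = \sqrt{- \frac{5058359}{180}} \left(- \frac{1}{83106}\right) = \frac{i \sqrt{25291795}}{30} \left(- \frac{1}{83106}\right) = - \frac{i \sqrt{25291795}}{2493180}$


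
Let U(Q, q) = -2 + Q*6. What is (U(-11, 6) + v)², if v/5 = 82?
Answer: 116964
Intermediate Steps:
v = 410 (v = 5*82 = 410)
U(Q, q) = -2 + 6*Q
(U(-11, 6) + v)² = ((-2 + 6*(-11)) + 410)² = ((-2 - 66) + 410)² = (-68 + 410)² = 342² = 116964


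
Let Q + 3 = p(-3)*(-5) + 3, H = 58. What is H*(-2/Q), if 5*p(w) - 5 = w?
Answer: 58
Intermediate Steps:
p(w) = 1 + w/5
Q = -2 (Q = -3 + ((1 + (⅕)*(-3))*(-5) + 3) = -3 + ((1 - ⅗)*(-5) + 3) = -3 + ((⅖)*(-5) + 3) = -3 + (-2 + 3) = -3 + 1 = -2)
H*(-2/Q) = 58*(-2/(-2)) = 58*(-2*(-½)) = 58*1 = 58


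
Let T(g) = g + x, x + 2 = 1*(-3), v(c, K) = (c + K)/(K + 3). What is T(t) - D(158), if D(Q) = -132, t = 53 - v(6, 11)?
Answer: 2503/14 ≈ 178.79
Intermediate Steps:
v(c, K) = (K + c)/(3 + K)
t = 725/14 (t = 53 - (11 + 6)/(3 + 11) = 53 - 17/14 = 725/14 ≈ 51.786)
x = -5 (x = -2 + 1*(-3) = -2 - 3 = -5)
T(g) = -5 + g (T(g) = g - 5 = -5 + g)
T(t) - D(158) = (-5 + 725/14) - 1*(-132) = 655/14 + 132 = 2503/14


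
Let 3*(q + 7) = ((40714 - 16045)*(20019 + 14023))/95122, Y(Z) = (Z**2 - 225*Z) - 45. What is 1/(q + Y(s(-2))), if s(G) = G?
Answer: 47561/159083205 ≈ 0.00029897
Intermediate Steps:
Y(Z) = -45 + Z**2 - 225*Z
q = 139630756/47561 (q = -7 + (((40714 - 16045)*(20019 + 14023))/95122)/3 = -7 + ((24669*34042)*(1/95122))/3 = -7 + (839782098*(1/95122))/3 = -7 + (1/3)*(419891049/47561) = -7 + 139963683/47561 = 139630756/47561 ≈ 2935.8)
1/(q + Y(s(-2))) = 1/(139630756/47561 + (-45 + (-2)**2 - 225*(-2))) = 1/(139630756/47561 + (-45 + 4 + 450)) = 1/(139630756/47561 + 409) = 1/(159083205/47561) = 47561/159083205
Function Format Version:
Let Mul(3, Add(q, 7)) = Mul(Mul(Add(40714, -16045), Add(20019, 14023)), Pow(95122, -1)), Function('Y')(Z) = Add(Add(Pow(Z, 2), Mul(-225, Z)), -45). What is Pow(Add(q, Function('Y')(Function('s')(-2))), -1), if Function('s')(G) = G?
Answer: Rational(47561, 159083205) ≈ 0.00029897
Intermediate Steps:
Function('Y')(Z) = Add(-45, Pow(Z, 2), Mul(-225, Z))
q = Rational(139630756, 47561) (q = Add(-7, Mul(Rational(1, 3), Mul(Mul(Add(40714, -16045), Add(20019, 14023)), Pow(95122, -1)))) = Add(-7, Mul(Rational(1, 3), Mul(Mul(24669, 34042), Rational(1, 95122)))) = Add(-7, Mul(Rational(1, 3), Mul(839782098, Rational(1, 95122)))) = Add(-7, Mul(Rational(1, 3), Rational(419891049, 47561))) = Add(-7, Rational(139963683, 47561)) = Rational(139630756, 47561) ≈ 2935.8)
Pow(Add(q, Function('Y')(Function('s')(-2))), -1) = Pow(Add(Rational(139630756, 47561), Add(-45, Pow(-2, 2), Mul(-225, -2))), -1) = Pow(Add(Rational(139630756, 47561), Add(-45, 4, 450)), -1) = Pow(Add(Rational(139630756, 47561), 409), -1) = Pow(Rational(159083205, 47561), -1) = Rational(47561, 159083205)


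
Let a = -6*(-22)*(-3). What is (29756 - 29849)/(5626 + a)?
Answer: -93/5230 ≈ -0.017782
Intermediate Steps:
a = -396 (a = 132*(-3) = -396)
(29756 - 29849)/(5626 + a) = (29756 - 29849)/(5626 - 396) = -93/5230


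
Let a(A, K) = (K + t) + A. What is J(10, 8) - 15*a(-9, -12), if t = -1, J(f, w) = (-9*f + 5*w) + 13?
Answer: 293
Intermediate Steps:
J(f, w) = 13 - 9*f + 5*w
a(A, K) = -1 + A + K (a(A, K) = (K - 1) + A = (-1 + K) + A = -1 + A + K)
J(10, 8) - 15*a(-9, -12) = (13 - 9*10 + 5*8) - 15*(-1 - 9 - 12) = (13 - 90 + 40) - 15*(-22) = -37 + 330 = 293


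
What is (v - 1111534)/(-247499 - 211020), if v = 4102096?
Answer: -2990562/458519 ≈ -6.5222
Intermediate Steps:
(v - 1111534)/(-247499 - 211020) = (4102096 - 1111534)/(-247499 - 211020) = 2990562/(-458519) = 2990562*(-1/458519) = -2990562/458519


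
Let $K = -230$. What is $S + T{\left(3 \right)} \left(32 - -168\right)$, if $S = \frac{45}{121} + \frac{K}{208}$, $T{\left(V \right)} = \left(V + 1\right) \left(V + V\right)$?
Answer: $\frac{60393965}{12584} \approx 4799.3$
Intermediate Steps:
$T{\left(V \right)} = 2 V \left(1 + V\right)$ ($T{\left(V \right)} = \left(1 + V\right) 2 V = 2 V \left(1 + V\right)$)
$S = - \frac{9235}{12584}$ ($S = \frac{45}{121} - \frac{230}{208} = 45 \cdot \frac{1}{121} - \frac{115}{104} = \frac{45}{121} - \frac{115}{104} = - \frac{9235}{12584} \approx -0.73387$)
$S + T{\left(3 \right)} \left(32 - -168\right) = - \frac{9235}{12584} + 2 \cdot 3 \left(1 + 3\right) \left(32 - -168\right) = - \frac{9235}{12584} + 2 \cdot 3 \cdot 4 \left(32 + 168\right) = - \frac{9235}{12584} + 24 \cdot 200 = - \frac{9235}{12584} + 4800 = \frac{60393965}{12584}$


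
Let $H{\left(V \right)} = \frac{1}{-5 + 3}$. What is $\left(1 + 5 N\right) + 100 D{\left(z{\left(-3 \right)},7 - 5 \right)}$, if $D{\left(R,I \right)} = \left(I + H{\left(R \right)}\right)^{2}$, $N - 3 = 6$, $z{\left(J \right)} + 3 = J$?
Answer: $271$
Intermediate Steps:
$z{\left(J \right)} = -3 + J$
$H{\left(V \right)} = - \frac{1}{2}$ ($H{\left(V \right)} = \frac{1}{-2} = - \frac{1}{2}$)
$N = 9$ ($N = 3 + 6 = 9$)
$D{\left(R,I \right)} = \left(- \frac{1}{2} + I\right)^{2}$ ($D{\left(R,I \right)} = \left(I - \frac{1}{2}\right)^{2} = \left(- \frac{1}{2} + I\right)^{2}$)
$\left(1 + 5 N\right) + 100 D{\left(z{\left(-3 \right)},7 - 5 \right)} = \left(1 + 5 \cdot 9\right) + 100 \frac{\left(-1 + 2 \left(7 - 5\right)\right)^{2}}{4} = \left(1 + 45\right) + 100 \frac{\left(-1 + 2 \cdot 2\right)^{2}}{4} = 46 + 100 \frac{\left(-1 + 4\right)^{2}}{4} = 46 + 100 \frac{3^{2}}{4} = 46 + 100 \cdot \frac{1}{4} \cdot 9 = 46 + 100 \cdot \frac{9}{4} = 46 + 225 = 271$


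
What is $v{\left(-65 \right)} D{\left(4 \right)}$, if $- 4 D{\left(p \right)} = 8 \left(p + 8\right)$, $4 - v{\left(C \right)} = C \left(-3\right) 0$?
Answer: $-96$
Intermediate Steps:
$v{\left(C \right)} = 4$ ($v{\left(C \right)} = 4 - C \left(-3\right) 0 = 4 - - 3 C 0 = 4 - 0 = 4 + 0 = 4$)
$D{\left(p \right)} = -16 - 2 p$ ($D{\left(p \right)} = - \frac{8 \left(p + 8\right)}{4} = - \frac{8 \left(8 + p\right)}{4} = - \frac{64 + 8 p}{4} = -16 - 2 p$)
$v{\left(-65 \right)} D{\left(4 \right)} = 4 \left(-16 - 8\right) = 4 \left(-24\right) = -96$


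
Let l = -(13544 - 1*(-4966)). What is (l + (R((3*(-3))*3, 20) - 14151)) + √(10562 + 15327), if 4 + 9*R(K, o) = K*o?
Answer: -294493/9 + √25889 ≈ -32561.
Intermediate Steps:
R(K, o) = -4/9 + K*o/9 (R(K, o) = -4/9 + (K*o)/9 = -4/9 + K*o/9)
l = -18510 (l = -(13544 + 4966) = -1*18510 = -18510)
(l + (R((3*(-3))*3, 20) - 14151)) + √(10562 + 15327) = (-18510 + ((-4/9 + (⅑)*((3*(-3))*3)*20) - 14151)) + √(10562 + 15327) = (-18510 + ((-4/9 + (⅑)*(-9*3)*20) - 14151)) + √25889 = (-18510 + ((-4/9 + (⅑)*(-27)*20) - 14151)) + √25889 = (-18510 + ((-4/9 - 60) - 14151)) + √25889 = (-18510 + (-544/9 - 14151)) + √25889 = (-18510 - 127903/9) + √25889 = -294493/9 + √25889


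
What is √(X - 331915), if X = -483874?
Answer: I*√815789 ≈ 903.21*I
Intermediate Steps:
√(X - 331915) = √(-483874 - 331915) = √(-815789) = I*√815789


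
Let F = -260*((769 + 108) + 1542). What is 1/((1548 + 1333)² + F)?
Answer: 1/7671221 ≈ 1.3036e-7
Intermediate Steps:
F = -628940 (F = -260*(877 + 1542) = -260*2419 = -628940)
1/((1548 + 1333)² + F) = 1/((1548 + 1333)² - 628940) = 1/(2881² - 628940) = 1/(8300161 - 628940) = 1/7671221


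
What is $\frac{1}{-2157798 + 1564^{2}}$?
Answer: $\frac{1}{288298} \approx 3.4686 \cdot 10^{-6}$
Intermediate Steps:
$\frac{1}{-2157798 + 1564^{2}} = \frac{1}{-2157798 + 2446096} = \frac{1}{288298}$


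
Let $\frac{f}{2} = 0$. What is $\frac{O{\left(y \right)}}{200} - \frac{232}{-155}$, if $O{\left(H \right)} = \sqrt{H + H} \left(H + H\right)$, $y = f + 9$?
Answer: $\frac{232}{155} + \frac{27 \sqrt{2}}{100} \approx 1.8786$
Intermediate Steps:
$f = 0$ ($f = 2 \cdot 0 = 0$)
$y = 9$ ($y = 0 + 9 = 9$)
$O{\left(H \right)} = 2 \sqrt{2} H^{\frac{3}{2}}$ ($O{\left(H \right)} = \sqrt{2 H} 2 H = \sqrt{2} \sqrt{H} 2 H = 2 \sqrt{2} H^{\frac{3}{2}}$)
$\frac{O{\left(y \right)}}{200} - \frac{232}{-155} = \frac{2 \sqrt{2} \cdot 9^{\frac{3}{2}}}{200} - \frac{232}{-155} = 2 \sqrt{2} \cdot 27 \cdot \frac{1}{200} - - \frac{232}{155} = 54 \sqrt{2} \cdot \frac{1}{200} + \frac{232}{155} = \frac{27 \sqrt{2}}{100} + \frac{232}{155} = \frac{232}{155} + \frac{27 \sqrt{2}}{100}$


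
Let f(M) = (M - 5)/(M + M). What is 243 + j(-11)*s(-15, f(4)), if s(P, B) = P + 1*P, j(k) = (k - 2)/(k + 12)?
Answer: 633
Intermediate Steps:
f(M) = (-5 + M)/(2*M) (f(M) = (-5 + M)/((2*M)) = (-5 + M)*(1/(2*M)) = (-5 + M)/(2*M))
j(k) = (-2 + k)/(12 + k)
s(P, B) = 2*P (s(P, B) = P + P = 2*P)
243 + j(-11)*s(-15, f(4)) = 243 + ((-2 - 11)/(12 - 11))*(2*(-15)) = 243 + (-13/1)*(-30) = 243 + (1*(-13))*(-30) = 243 - 13*(-30) = 243 + 390 = 633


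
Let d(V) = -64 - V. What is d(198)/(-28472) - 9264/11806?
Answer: -65167859/84035108 ≈ -0.77548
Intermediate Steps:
d(198)/(-28472) - 9264/11806 = (-64 - 1*198)/(-28472) - 9264/11806 = (-64 - 198)*(-1/28472) - 9264*1/11806 = -262*(-1/28472) - 4632/5903 = 131/14236 - 4632/5903 = -65167859/84035108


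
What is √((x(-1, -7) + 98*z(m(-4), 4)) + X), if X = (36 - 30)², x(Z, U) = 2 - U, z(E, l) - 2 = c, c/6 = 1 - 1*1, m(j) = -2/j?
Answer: √241 ≈ 15.524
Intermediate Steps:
c = 0 (c = 6*(1 - 1*1) = 6*(1 - 1) = 6*0 = 0)
z(E, l) = 2 (z(E, l) = 2 + 0 = 2)
X = 36 (X = 6² = 36)
√((x(-1, -7) + 98*z(m(-4), 4)) + X) = √(((2 - 1*(-7)) + 98*2) + 36) = √(((2 + 7) + 196) + 36) = √((9 + 196) + 36) = √(205 + 36) = √241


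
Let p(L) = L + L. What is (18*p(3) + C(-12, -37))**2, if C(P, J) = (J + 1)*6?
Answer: 11664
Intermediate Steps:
p(L) = 2*L
C(P, J) = 6 + 6*J (C(P, J) = (1 + J)*6 = 6 + 6*J)
(18*p(3) + C(-12, -37))**2 = (18*(2*3) + (6 + 6*(-37)))**2 = (18*6 + (6 - 222))**2 = (108 - 216)**2 = (-108)**2 = 11664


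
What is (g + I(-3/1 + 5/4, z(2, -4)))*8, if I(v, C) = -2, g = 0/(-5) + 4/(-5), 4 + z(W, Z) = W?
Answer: -112/5 ≈ -22.400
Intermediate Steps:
z(W, Z) = -4 + W
g = -⅘ (g = 0*(-⅕) + 4*(-⅕) = 0 - ⅘ = -⅘ ≈ -0.80000)
(g + I(-3/1 + 5/4, z(2, -4)))*8 = (-⅘ - 2)*8 = -14/5*8 = -112/5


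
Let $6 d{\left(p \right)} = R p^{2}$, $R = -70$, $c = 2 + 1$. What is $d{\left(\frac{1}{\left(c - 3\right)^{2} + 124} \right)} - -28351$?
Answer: $\frac{1307774893}{46128} \approx 28351.0$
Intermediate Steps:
$c = 3$
$d{\left(p \right)} = - \frac{35 p^{2}}{3}$ ($d{\left(p \right)} = \frac{\left(-70\right) p^{2}}{6} = - \frac{35 p^{2}}{3}$)
$d{\left(\frac{1}{\left(c - 3\right)^{2} + 124} \right)} - -28351 = - \frac{35 \left(\frac{1}{\left(3 - 3\right)^{2} + 124}\right)^{2}}{3} - -28351 = - \frac{35 \left(\frac{1}{0^{2} + 124}\right)^{2}}{3} + 28351 = - \frac{35 \left(\frac{1}{0 + 124}\right)^{2}}{3} + 28351 = - \frac{35 \left(\frac{1}{124}\right)^{2}}{3} + 28351 = - \frac{35}{3 \cdot 15376} + 28351 = \left(- \frac{35}{3}\right) \frac{1}{15376} + 28351 = - \frac{35}{46128} + 28351 = \frac{1307774893}{46128}$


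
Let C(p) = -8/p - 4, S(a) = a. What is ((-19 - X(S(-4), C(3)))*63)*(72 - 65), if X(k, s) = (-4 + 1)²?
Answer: -12348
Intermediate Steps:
C(p) = -4 - 8/p (C(p) = -8/p - 4 = -4 - 8/p)
X(k, s) = 9 (X(k, s) = (-3)² = 9)
((-19 - X(S(-4), C(3)))*63)*(72 - 65) = ((-19 - 1*9)*63)*(72 - 65) = ((-19 - 9)*63)*7 = -28*63*7 = -1764*7 = -12348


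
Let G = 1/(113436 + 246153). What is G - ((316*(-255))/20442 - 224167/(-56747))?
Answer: -584052127022/69521868921081 ≈ -0.0084010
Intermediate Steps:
G = 1/359589 ≈ 2.7810e-6
G - ((316*(-255))/20442 - 224167/(-56747)) = 1/359589 - ((316*(-255))/20442 - 224167/(-56747)) = 1/359589 - (-80580*1/20442 - 224167*(-1/56747)) = 1/359589 - (-13430/3407 + 224167/56747) = 1/359589 - 1*1624759/193337029 = 1/359589 - 1624759/193337029 = -584052127022/69521868921081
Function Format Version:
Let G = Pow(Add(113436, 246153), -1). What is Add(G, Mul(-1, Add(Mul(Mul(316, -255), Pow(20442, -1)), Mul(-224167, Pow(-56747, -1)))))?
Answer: Rational(-584052127022, 69521868921081) ≈ -0.0084010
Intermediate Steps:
G = Rational(1, 359589) (G = Pow(359589, -1) = Rational(1, 359589) ≈ 2.7810e-6)
Add(G, Mul(-1, Add(Mul(Mul(316, -255), Pow(20442, -1)), Mul(-224167, Pow(-56747, -1))))) = Add(Rational(1, 359589), Mul(-1, Add(Mul(Mul(316, -255), Pow(20442, -1)), Mul(-224167, Pow(-56747, -1))))) = Add(Rational(1, 359589), Mul(-1, Add(Mul(-80580, Rational(1, 20442)), Mul(-224167, Rational(-1, 56747))))) = Add(Rational(1, 359589), Mul(-1, Add(Rational(-13430, 3407), Rational(224167, 56747)))) = Add(Rational(1, 359589), Mul(-1, Rational(1624759, 193337029))) = Add(Rational(1, 359589), Rational(-1624759, 193337029)) = Rational(-584052127022, 69521868921081)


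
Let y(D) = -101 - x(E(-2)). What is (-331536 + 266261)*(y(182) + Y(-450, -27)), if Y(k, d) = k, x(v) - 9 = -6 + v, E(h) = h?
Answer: 36031800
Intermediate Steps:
x(v) = 3 + v (x(v) = 9 + (-6 + v) = 3 + v)
y(D) = -102 (y(D) = -101 - (3 - 2) = -101 - 1*1 = -101 - 1 = -102)
(-331536 + 266261)*(y(182) + Y(-450, -27)) = (-331536 + 266261)*(-102 - 450) = -65275*(-552) = 36031800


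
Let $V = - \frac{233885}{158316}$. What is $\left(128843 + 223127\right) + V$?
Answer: $\frac{55722248635}{158316} \approx 3.5197 \cdot 10^{5}$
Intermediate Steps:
$V = - \frac{233885}{158316}$ ($V = \left(-233885\right) \frac{1}{158316} = - \frac{233885}{158316} \approx -1.4773$)
$\left(128843 + 223127\right) + V = \left(128843 + 223127\right) - \frac{233885}{158316} = 351970 - \frac{233885}{158316} = \frac{55722248635}{158316}$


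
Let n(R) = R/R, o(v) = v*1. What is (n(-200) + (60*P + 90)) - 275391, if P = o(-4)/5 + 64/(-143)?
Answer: -39378604/143 ≈ -2.7538e+5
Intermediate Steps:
o(v) = v
P = -892/715 (P = -4/5 + 64/(-143) = -4*1/5 + 64*(-1/143) = -4/5 - 64/143 = -892/715 ≈ -1.2476)
n(R) = 1
(n(-200) + (60*P + 90)) - 275391 = (1 + (60*(-892/715) + 90)) - 275391 = (1 + (-10704/143 + 90)) - 275391 = (1 + 2166/143) - 275391 = 2309/143 - 275391 = -39378604/143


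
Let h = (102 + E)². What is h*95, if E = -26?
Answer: 548720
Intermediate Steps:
h = 5776 (h = (102 - 26)² = 76² = 5776)
h*95 = 5776*95 = 548720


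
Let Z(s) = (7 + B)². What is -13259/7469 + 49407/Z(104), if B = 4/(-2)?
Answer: 368689408/186725 ≈ 1974.5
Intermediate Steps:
B = -2 (B = 4*(-½) = -2)
Z(s) = 25 (Z(s) = (7 - 2)² = 5² = 25)
-13259/7469 + 49407/Z(104) = -13259/7469 + 49407/25 = 368689408/186725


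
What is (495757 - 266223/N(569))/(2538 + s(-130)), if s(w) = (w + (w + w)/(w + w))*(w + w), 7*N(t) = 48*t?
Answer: 4512750541/328454112 ≈ 13.739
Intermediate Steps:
N(t) = 48*t/7 (N(t) = (48*t)/7 = 48*t/7)
s(w) = 2*w*(1 + w) (s(w) = (w + (2*w)/((2*w)))*(2*w) = (w + (2*w)*(1/(2*w)))*(2*w) = (w + 1)*(2*w) = (1 + w)*(2*w) = 2*w*(1 + w))
(495757 - 266223/N(569))/(2538 + s(-130)) = (495757 - 266223/((48/7)*569))/(2538 + 2*(-130)*(1 - 130)) = (495757 - 266223/27312/7)/(2538 + 2*(-130)*(-129)) = (495757 - 266223*7/27312)/(2538 + 33540) = (495757 - 621187/9104)/36078 = (4512750541/9104)*(1/36078) = 4512750541/328454112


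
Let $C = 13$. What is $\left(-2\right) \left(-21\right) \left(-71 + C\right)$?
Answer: $-2436$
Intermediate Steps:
$\left(-2\right) \left(-21\right) \left(-71 + C\right) = \left(-2\right) \left(-21\right) \left(-71 + 13\right) = 42 \left(-58\right) = -2436$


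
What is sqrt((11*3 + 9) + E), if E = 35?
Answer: sqrt(77) ≈ 8.7750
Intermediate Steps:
sqrt((11*3 + 9) + E) = sqrt((11*3 + 9) + 35) = sqrt((33 + 9) + 35) = sqrt(42 + 35) = sqrt(77)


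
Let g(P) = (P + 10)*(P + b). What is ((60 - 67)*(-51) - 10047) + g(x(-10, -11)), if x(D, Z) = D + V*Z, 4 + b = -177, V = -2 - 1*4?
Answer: -17940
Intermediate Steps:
V = -6 (V = -2 - 4 = -6)
b = -181 (b = -4 - 177 = -181)
x(D, Z) = D - 6*Z
g(P) = (-181 + P)*(10 + P) (g(P) = (P + 10)*(P - 181) = (10 + P)*(-181 + P) = (-181 + P)*(10 + P))
((60 - 67)*(-51) - 10047) + g(x(-10, -11)) = ((60 - 67)*(-51) - 10047) + (-1810 + (-10 - 6*(-11))**2 - 171*(-10 - 6*(-11))) = (-7*(-51) - 10047) + (-1810 + (-10 + 66)**2 - 171*(-10 + 66)) = (357 - 10047) + (-1810 + 56**2 - 171*56) = -9690 + (-1810 + 3136 - 9576) = -9690 - 8250 = -17940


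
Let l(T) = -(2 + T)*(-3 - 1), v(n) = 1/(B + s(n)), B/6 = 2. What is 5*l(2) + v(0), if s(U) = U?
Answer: 961/12 ≈ 80.083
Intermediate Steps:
B = 12 (B = 6*2 = 12)
v(n) = 1/(12 + n)
l(T) = 8 + 4*T (l(T) = -(2 + T)*(-4) = -(-8 - 4*T) = 8 + 4*T)
5*l(2) + v(0) = 5*(8 + 4*2) + 1/(12 + 0) = 5*(8 + 8) + 1/12 = 5*16 + 1/12 = 80 + 1/12 = 961/12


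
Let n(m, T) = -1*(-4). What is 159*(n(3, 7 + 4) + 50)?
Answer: 8586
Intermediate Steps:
n(m, T) = 4
159*(n(3, 7 + 4) + 50) = 159*(4 + 50) = 159*54 = 8586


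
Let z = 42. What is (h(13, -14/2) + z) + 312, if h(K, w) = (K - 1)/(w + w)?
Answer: 2472/7 ≈ 353.14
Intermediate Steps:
h(K, w) = (-1 + K)/(2*w) (h(K, w) = (-1 + K)/((2*w)) = (-1 + K)*(1/(2*w)) = (-1 + K)/(2*w))
(h(13, -14/2) + z) + 312 = ((-1 + 13)/(2*((-14/2))) + 42) + 312 = ((½)*12/(-14*½) + 42) + 312 = ((½)*12/(-7) + 42) + 312 = ((½)*(-⅐)*12 + 42) + 312 = (-6/7 + 42) + 312 = 288/7 + 312 = 2472/7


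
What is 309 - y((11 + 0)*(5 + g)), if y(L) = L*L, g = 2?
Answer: -5620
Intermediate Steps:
y(L) = L²
309 - y((11 + 0)*(5 + g)) = 309 - ((11 + 0)*(5 + 2))² = 309 - (11*7)² = 309 - 1*77² = 309 - 1*5929 = 309 - 5929 = -5620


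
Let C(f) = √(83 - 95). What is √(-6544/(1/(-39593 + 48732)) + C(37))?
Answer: √(-59805616 + 2*I*√3) ≈ 0.e-4 + 7733.4*I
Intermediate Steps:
C(f) = 2*I*√3 (C(f) = √(-12) = 2*I*√3)
√(-6544/(1/(-39593 + 48732)) + C(37)) = √(-6544/(1/(-39593 + 48732)) + 2*I*√3) = √(-6544/(1/9139) + 2*I*√3) = √(-6544/1/9139 + 2*I*√3) = √(-6544*9139 + 2*I*√3) = √(-59805616 + 2*I*√3)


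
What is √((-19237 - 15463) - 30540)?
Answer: 2*I*√16310 ≈ 255.42*I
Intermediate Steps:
√((-19237 - 15463) - 30540) = √(-34700 - 30540) = √(-65240) = 2*I*√16310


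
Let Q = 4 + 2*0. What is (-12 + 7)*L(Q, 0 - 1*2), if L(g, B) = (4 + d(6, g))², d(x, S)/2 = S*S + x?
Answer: -11520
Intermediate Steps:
d(x, S) = 2*x + 2*S² (d(x, S) = 2*(S*S + x) = 2*(S² + x) = 2*(x + S²) = 2*x + 2*S²)
Q = 4 (Q = 4 + 0 = 4)
L(g, B) = (16 + 2*g²)² (L(g, B) = (4 + (2*6 + 2*g²))² = (4 + (12 + 2*g²))² = (16 + 2*g²)²)
(-12 + 7)*L(Q, 0 - 1*2) = (-12 + 7)*(4*(8 + 4²)²) = -20*(8 + 16)² = -20*24² = -20*576 = -5*2304 = -11520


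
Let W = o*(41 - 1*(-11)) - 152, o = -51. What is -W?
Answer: 2804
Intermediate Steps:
W = -2804 (W = -51*(41 - 1*(-11)) - 152 = -51*(41 + 11) - 152 = -51*52 - 152 = -2652 - 152 = -2804)
-W = -1*(-2804) = 2804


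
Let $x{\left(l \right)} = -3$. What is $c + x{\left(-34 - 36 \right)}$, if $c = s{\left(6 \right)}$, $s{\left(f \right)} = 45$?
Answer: $42$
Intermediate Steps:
$c = 45$
$c + x{\left(-34 - 36 \right)} = 45 - 3 = 42$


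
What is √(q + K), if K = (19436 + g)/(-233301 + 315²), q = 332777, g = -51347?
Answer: 29*√197586471613/22346 ≈ 576.87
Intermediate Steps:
K = 10637/44692 (K = (19436 - 51347)/(-233301 + 315²) = -31911/(-233301 + 99225) = -31911/(-134076) = -31911*(-1/134076) = 10637/44692 ≈ 0.23801)
√(q + K) = √(332777 + 10637/44692) = √(14872480321/44692) = 29*√197586471613/22346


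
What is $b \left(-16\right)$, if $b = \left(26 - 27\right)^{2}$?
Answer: $-16$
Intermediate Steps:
$b = 1$ ($b = \left(-1\right)^{2} = 1$)
$b \left(-16\right) = 1 \left(-16\right) = -16$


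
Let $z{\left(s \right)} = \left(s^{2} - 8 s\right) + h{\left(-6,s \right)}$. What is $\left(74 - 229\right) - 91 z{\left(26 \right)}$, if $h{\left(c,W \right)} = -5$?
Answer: $-42288$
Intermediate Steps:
$z{\left(s \right)} = -5 + s^{2} - 8 s$ ($z{\left(s \right)} = \left(s^{2} - 8 s\right) - 5 = -5 + s^{2} - 8 s$)
$\left(74 - 229\right) - 91 z{\left(26 \right)} = \left(74 - 229\right) - 91 \left(-5 + 26^{2} - 208\right) = -155 - 91 \left(-5 + 676 - 208\right) = -155 - 42133 = -42288$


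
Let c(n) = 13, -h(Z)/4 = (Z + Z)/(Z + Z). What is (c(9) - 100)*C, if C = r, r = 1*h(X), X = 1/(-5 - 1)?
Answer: 348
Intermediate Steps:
X = -⅙ (X = 1/(-6) = -⅙ ≈ -0.16667)
h(Z) = -4 (h(Z) = -4*(Z + Z)/(Z + Z) = -4*2*Z/(2*Z) = -4*2*Z*1/(2*Z) = -4*1 = -4)
r = -4 (r = 1*(-4) = -4)
C = -4
(c(9) - 100)*C = (13 - 100)*(-4) = -87*(-4) = 348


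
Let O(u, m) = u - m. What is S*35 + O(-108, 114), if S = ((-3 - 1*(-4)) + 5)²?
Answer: 1038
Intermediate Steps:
S = 36 (S = ((-3 + 4) + 5)² = (1 + 5)² = 6² = 36)
S*35 + O(-108, 114) = 36*35 + (-108 - 1*114) = 1260 + (-108 - 114) = 1260 - 222 = 1038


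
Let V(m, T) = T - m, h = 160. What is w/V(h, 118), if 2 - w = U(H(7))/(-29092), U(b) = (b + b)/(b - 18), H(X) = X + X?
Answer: -8311/174552 ≈ -0.047613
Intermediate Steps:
H(X) = 2*X
U(b) = 2*b/(-18 + b) (U(b) = (2*b)/(-18 + b) = 2*b/(-18 + b))
w = 8311/4156 (w = 2 - 2*(2*7)/(-18 + 2*7)/(-29092) = 2 - 2*14/(-18 + 14)*(-1)/29092 = 2 - 2*14/(-4)*(-1)/29092 = 2 - 2*14*(-¼)*(-1)/29092 = 2 - (-7)*(-1)/29092 = 2 - 1*1/4156 = 2 - 1/4156 = 8311/4156 ≈ 1.9998)
w/V(h, 118) = 8311/(4156*(118 - 1*160)) = 8311/(4156*(118 - 160)) = (8311/4156)/(-42) = (8311/4156)*(-1/42) = -8311/174552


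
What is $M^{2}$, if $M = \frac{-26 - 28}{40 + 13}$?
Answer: $\frac{2916}{2809} \approx 1.0381$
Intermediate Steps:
$M = - \frac{54}{53} \approx -1.0189$
$M^{2} = \left(- \frac{54}{53}\right)^{2} = \frac{2916}{2809}$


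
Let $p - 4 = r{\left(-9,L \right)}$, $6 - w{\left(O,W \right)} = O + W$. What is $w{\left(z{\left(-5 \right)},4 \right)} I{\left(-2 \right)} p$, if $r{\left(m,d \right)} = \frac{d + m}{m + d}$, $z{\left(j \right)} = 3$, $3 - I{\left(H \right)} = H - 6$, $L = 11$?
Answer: $-55$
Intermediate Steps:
$I{\left(H \right)} = 9 - H$ ($I{\left(H \right)} = 3 - \left(H - 6\right) = 3 - \left(-6 + H\right) = 9 - H$)
$r{\left(m,d \right)} = 1$ ($r{\left(m,d \right)} = \frac{d + m}{d + m} = 1$)
$w{\left(O,W \right)} = 6 - O - W$ ($w{\left(O,W \right)} = 6 - \left(O + W\right) = 6 - O - W$)
$p = 5$ ($p = 4 + 1 = 5$)
$w{\left(z{\left(-5 \right)},4 \right)} I{\left(-2 \right)} p = \left(6 - 3 - 4\right) \left(9 - -2\right) 5 = \left(6 - 3 - 4\right) \left(9 + 2\right) 5 = \left(-1\right) 11 \cdot 5 = \left(-11\right) 5 = -55$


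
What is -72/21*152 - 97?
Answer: -4327/7 ≈ -618.14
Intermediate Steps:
-72/21*152 - 97 = -72*1/21*152 - 97 = -24/7*152 - 97 = -3648/7 - 97 = -4327/7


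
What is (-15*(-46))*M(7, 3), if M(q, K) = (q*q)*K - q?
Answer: 96600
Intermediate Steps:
M(q, K) = -q + K*q**2 (M(q, K) = q**2*K - q = K*q**2 - q = -q + K*q**2)
(-15*(-46))*M(7, 3) = (-15*(-46))*(7*(-1 + 3*7)) = 690*(7*(-1 + 21)) = 690*(7*20) = 690*140 = 96600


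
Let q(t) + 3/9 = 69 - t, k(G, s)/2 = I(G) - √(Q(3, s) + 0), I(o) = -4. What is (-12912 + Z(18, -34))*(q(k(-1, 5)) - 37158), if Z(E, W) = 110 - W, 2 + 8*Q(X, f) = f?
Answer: 473454464 - 6384*√6 ≈ 4.7344e+8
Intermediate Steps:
Q(X, f) = -¼ + f/8
k(G, s) = -8 - 2*√(-¼ + s/8) (k(G, s) = 2*(-4 - √((-¼ + s/8) + 0)) = 2*(-4 - √(-¼ + s/8)) = -8 - 2*√(-¼ + s/8))
q(t) = 206/3 - t (q(t) = -⅓ + (69 - t) = 206/3 - t)
(-12912 + Z(18, -34))*(q(k(-1, 5)) - 37158) = (-12912 + (110 - 1*(-34)))*((206/3 - (-8 - √(-4 + 2*5)/2)) - 37158) = (-12912 + (110 + 34))*((206/3 - (-8 - √(-4 + 10)/2)) - 37158) = (-12912 + 144)*((206/3 - (-8 - √6/2)) - 37158) = -12768*((206/3 + (8 + √6/2)) - 37158) = -12768*((230/3 + √6/2) - 37158) = -12768*(-111244/3 + √6/2) = 473454464 - 6384*√6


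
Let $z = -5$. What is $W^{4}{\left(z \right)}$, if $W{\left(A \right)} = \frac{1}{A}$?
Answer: $\frac{1}{625} \approx 0.0016$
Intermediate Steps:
$W^{4}{\left(z \right)} = \left(\frac{1}{-5}\right)^{4} = \left(- \frac{1}{5}\right)^{4} = \frac{1}{625}$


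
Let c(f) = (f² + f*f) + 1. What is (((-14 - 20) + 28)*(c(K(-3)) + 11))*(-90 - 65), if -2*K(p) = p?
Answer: 15345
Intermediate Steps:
K(p) = -p/2
c(f) = 1 + 2*f² (c(f) = (f² + f²) + 1 = 2*f² + 1 = 1 + 2*f²)
(((-14 - 20) + 28)*(c(K(-3)) + 11))*(-90 - 65) = (((-14 - 20) + 28)*((1 + 2*(-½*(-3))²) + 11))*(-90 - 65) = ((-34 + 28)*((1 + 2*(3/2)²) + 11))*(-155) = -6*((1 + 2*(9/4)) + 11)*(-155) = -6*((1 + 9/2) + 11)*(-155) = -6*(11/2 + 11)*(-155) = -6*33/2*(-155) = -99*(-155) = 15345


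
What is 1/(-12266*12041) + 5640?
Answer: 832999269839/147694906 ≈ 5640.0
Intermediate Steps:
1/(-12266*12041) + 5640 = -1/12266*1/12041 + 5640 = -1/147694906 + 5640 = 832999269839/147694906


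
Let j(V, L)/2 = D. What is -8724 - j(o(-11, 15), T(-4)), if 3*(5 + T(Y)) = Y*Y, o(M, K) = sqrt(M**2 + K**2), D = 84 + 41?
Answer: -8974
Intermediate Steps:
D = 125
o(M, K) = sqrt(K**2 + M**2)
T(Y) = -5 + Y**2/3 (T(Y) = -5 + (Y*Y)/3 = -5 + Y**2/3)
j(V, L) = 250 (j(V, L) = 2*125 = 250)
-8724 - j(o(-11, 15), T(-4)) = -8724 - 1*250 = -8724 - 250 = -8974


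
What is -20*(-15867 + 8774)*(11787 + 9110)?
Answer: 2964448420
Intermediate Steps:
-20*(-15867 + 8774)*(11787 + 9110) = -(-141860)*20897 = -20*(-148222421) = 2964448420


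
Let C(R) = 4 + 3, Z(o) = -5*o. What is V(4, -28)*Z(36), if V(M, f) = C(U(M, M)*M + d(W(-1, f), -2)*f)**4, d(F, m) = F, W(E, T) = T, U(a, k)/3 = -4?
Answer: -432180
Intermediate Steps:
U(a, k) = -12 (U(a, k) = 3*(-4) = -12)
C(R) = 7
V(M, f) = 2401 (V(M, f) = 7**4 = 2401)
V(4, -28)*Z(36) = 2401*(-5*36) = 2401*(-180) = -432180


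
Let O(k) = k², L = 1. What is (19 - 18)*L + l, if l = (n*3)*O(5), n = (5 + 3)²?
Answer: 4801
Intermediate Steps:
n = 64 (n = 8² = 64)
l = 4800 (l = (64*3)*5² = 192*25 = 4800)
(19 - 18)*L + l = (19 - 18)*1 + 4800 = 1*1 + 4800 = 1 + 4800 = 4801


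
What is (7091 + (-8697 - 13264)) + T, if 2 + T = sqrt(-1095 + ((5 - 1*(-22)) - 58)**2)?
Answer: -14872 + I*sqrt(134) ≈ -14872.0 + 11.576*I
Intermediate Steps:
T = -2 + I*sqrt(134) (T = -2 + sqrt(-1095 + ((5 - 1*(-22)) - 58)**2) = -2 + sqrt(-1095 + ((5 + 22) - 58)**2) = -2 + sqrt(-1095 + (27 - 58)**2) = -2 + sqrt(-1095 + (-31)**2) = -2 + sqrt(-1095 + 961) = -2 + sqrt(-134) = -2 + I*sqrt(134) ≈ -2.0 + 11.576*I)
(7091 + (-8697 - 13264)) + T = (7091 + (-8697 - 13264)) + (-2 + I*sqrt(134)) = (7091 - 21961) + (-2 + I*sqrt(134)) = -14870 + (-2 + I*sqrt(134)) = -14872 + I*sqrt(134)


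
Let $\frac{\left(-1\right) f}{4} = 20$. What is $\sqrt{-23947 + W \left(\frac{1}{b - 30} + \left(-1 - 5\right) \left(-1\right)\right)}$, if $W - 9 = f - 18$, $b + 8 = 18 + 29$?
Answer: $\frac{i \sqrt{220418}}{3} \approx 156.5 i$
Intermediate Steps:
$f = -80$ ($f = \left(-4\right) 20 = -80$)
$b = 39$ ($b = -8 + \left(18 + 29\right) = -8 + 47 = 39$)
$W = -89$ ($W = 9 - 98 = -89$)
$\sqrt{-23947 + W \left(\frac{1}{b - 30} + \left(-1 - 5\right) \left(-1\right)\right)} = \sqrt{-23947 - 89 \left(\frac{1}{39 - 30} + \left(-1 - 5\right) \left(-1\right)\right)} = \sqrt{-23947 - 89 \left(\frac{1}{39 - 30} - -6\right)} = \sqrt{-23947 - 89 \left(\frac{1}{39 - 30} + 6\right)} = \sqrt{-23947 - 89 \left(\frac{1}{9} + 6\right)} = \sqrt{-23947 - \frac{4895}{9}} = \sqrt{- \frac{220418}{9}} = \frac{i \sqrt{220418}}{3}$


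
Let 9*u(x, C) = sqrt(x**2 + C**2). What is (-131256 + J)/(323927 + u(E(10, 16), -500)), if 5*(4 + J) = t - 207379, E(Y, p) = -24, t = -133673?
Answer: -26168608545624/42496122785365 + 35904672*sqrt(15661)/42496122785365 ≈ -0.61568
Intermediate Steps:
u(x, C) = sqrt(C**2 + x**2)/9 (u(x, C) = sqrt(x**2 + C**2)/9 = sqrt(C**2 + x**2)/9)
J = -341072/5 (J = -4 + (-133673 - 207379)/5 = -4 + (1/5)*(-341052) = -4 - 341052/5 = -341072/5 ≈ -68214.)
(-131256 + J)/(323927 + u(E(10, 16), -500)) = (-131256 - 341072/5)/(323927 + sqrt((-500)**2 + (-24)**2)/9) = -997352/(5*(323927 + sqrt(250000 + 576)/9)) = -997352/(5*(323927 + sqrt(250576)/9)) = -997352/(5*(323927 + (4*sqrt(15661))/9)) = -997352/(5*(323927 + 4*sqrt(15661)/9))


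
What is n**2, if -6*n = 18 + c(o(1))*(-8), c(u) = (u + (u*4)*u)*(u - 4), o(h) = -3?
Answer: 96721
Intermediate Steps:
c(u) = (-4 + u)*(u + 4*u**2) (c(u) = (u + (4*u)*u)*(-4 + u) = (u + 4*u**2)*(-4 + u) = (-4 + u)*(u + 4*u**2))
n = -311 (n = -(18 - 3*(-4 - 15*(-3) + 4*(-3)**2)*(-8))/6 = -(18 - 3*(-4 + 45 + 4*9)*(-8))/6 = -(18 - 3*(-4 + 45 + 36)*(-8))/6 = -(18 - 3*77*(-8))/6 = -(18 - 231*(-8))/6 = -(18 + 1848)/6 = -1/6*1866 = -311)
n**2 = (-311)**2 = 96721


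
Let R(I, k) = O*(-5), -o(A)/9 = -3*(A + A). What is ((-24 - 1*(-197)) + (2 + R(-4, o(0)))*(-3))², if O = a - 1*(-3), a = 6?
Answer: 91204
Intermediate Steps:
o(A) = 54*A (o(A) = -(-27)*(A + A) = -(-27)*2*A = -(-54)*A = 54*A)
O = 9 (O = 6 - 1*(-3) = 6 + 3 = 9)
R(I, k) = -45 (R(I, k) = 9*(-5) = -45)
((-24 - 1*(-197)) + (2 + R(-4, o(0)))*(-3))² = ((-24 - 1*(-197)) + (2 - 45)*(-3))² = ((-24 + 197) - 43*(-3))² = (173 + 129)² = 302² = 91204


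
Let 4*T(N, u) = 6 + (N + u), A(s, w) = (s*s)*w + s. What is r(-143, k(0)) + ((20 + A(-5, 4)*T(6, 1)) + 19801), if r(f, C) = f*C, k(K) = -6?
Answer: 83951/4 ≈ 20988.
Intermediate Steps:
A(s, w) = s + w*s² (A(s, w) = s²*w + s = w*s² + s = s + w*s²)
T(N, u) = 3/2 + N/4 + u/4 (T(N, u) = (6 + (N + u))/4 = (6 + N + u)/4 = 3/2 + N/4 + u/4)
r(f, C) = C*f
r(-143, k(0)) + ((20 + A(-5, 4)*T(6, 1)) + 19801) = -6*(-143) + ((20 + (-5*(1 - 5*4))*(3/2 + (¼)*6 + (¼)*1)) + 19801) = 858 + ((20 + (-5*(1 - 20))*(3/2 + 3/2 + ¼)) + 19801) = 858 + ((20 - 5*(-19)*(13/4)) + 19801) = 858 + ((20 + 95*(13/4)) + 19801) = 858 + ((20 + 1235/4) + 19801) = 858 + (1315/4 + 19801) = 858 + 80519/4 = 83951/4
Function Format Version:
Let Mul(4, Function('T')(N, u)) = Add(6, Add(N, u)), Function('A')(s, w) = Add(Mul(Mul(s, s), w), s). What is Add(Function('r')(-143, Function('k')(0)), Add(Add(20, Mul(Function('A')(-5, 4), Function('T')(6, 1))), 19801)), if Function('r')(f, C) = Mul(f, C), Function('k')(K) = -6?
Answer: Rational(83951, 4) ≈ 20988.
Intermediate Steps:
Function('A')(s, w) = Add(s, Mul(w, Pow(s, 2))) (Function('A')(s, w) = Add(Mul(Pow(s, 2), w), s) = Add(Mul(w, Pow(s, 2)), s) = Add(s, Mul(w, Pow(s, 2))))
Function('T')(N, u) = Add(Rational(3, 2), Mul(Rational(1, 4), N), Mul(Rational(1, 4), u)) (Function('T')(N, u) = Mul(Rational(1, 4), Add(6, Add(N, u))) = Mul(Rational(1, 4), Add(6, N, u)) = Add(Rational(3, 2), Mul(Rational(1, 4), N), Mul(Rational(1, 4), u)))
Function('r')(f, C) = Mul(C, f)
Add(Function('r')(-143, Function('k')(0)), Add(Add(20, Mul(Function('A')(-5, 4), Function('T')(6, 1))), 19801)) = Add(Mul(-6, -143), Add(Add(20, Mul(Mul(-5, Add(1, Mul(-5, 4))), Add(Rational(3, 2), Mul(Rational(1, 4), 6), Mul(Rational(1, 4), 1)))), 19801)) = Add(858, Add(Add(20, Mul(Mul(-5, Add(1, -20)), Add(Rational(3, 2), Rational(3, 2), Rational(1, 4)))), 19801)) = Add(858, Add(Add(20, Mul(Mul(-5, -19), Rational(13, 4))), 19801)) = Add(858, Add(Add(20, Mul(95, Rational(13, 4))), 19801)) = Add(858, Add(Add(20, Rational(1235, 4)), 19801)) = Add(858, Add(Rational(1315, 4), 19801)) = Add(858, Rational(80519, 4)) = Rational(83951, 4)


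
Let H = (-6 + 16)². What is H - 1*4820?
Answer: -4720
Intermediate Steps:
H = 100 (H = 10² = 100)
H - 1*4820 = 100 - 1*4820 = 100 - 4820 = -4720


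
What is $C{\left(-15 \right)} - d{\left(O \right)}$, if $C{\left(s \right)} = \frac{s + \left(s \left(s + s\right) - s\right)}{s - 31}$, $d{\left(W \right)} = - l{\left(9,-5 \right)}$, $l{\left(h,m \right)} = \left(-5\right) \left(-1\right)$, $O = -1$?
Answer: $- \frac{110}{23} \approx -4.7826$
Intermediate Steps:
$l{\left(h,m \right)} = 5$
$d{\left(W \right)} = -5$ ($d{\left(W \right)} = \left(-1\right) 5 = -5$)
$C{\left(s \right)} = \frac{2 s^{2}}{-31 + s}$ ($C{\left(s \right)} = \frac{s + \left(s 2 s - s\right)}{-31 + s} = \frac{s + \left(2 s^{2} - s\right)}{-31 + s} = \frac{s + \left(- s + 2 s^{2}\right)}{-31 + s} = \frac{2 s^{2}}{-31 + s}$)
$C{\left(-15 \right)} - d{\left(O \right)} = \frac{2 \left(-15\right)^{2}}{-31 - 15} - -5 = 2 \cdot 225 \frac{1}{-46} + 5 = 2 \cdot 225 \left(- \frac{1}{46}\right) + 5 = - \frac{225}{23} + 5 = - \frac{110}{23}$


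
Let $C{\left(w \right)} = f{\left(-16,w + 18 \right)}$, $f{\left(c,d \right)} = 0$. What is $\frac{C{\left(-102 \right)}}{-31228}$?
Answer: $0$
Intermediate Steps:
$C{\left(w \right)} = 0$
$\frac{C{\left(-102 \right)}}{-31228} = \frac{0}{-31228} = 0 \left(- \frac{1}{31228}\right) = 0$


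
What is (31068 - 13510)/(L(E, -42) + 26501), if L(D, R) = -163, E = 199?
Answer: 8779/13169 ≈ 0.66664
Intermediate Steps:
(31068 - 13510)/(L(E, -42) + 26501) = (31068 - 13510)/(-163 + 26501) = 17558/26338 = 17558*(1/26338) = 8779/13169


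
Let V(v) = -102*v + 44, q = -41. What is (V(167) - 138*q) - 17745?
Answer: -29077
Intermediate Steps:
V(v) = 44 - 102*v
(V(167) - 138*q) - 17745 = ((44 - 102*167) - 138*(-41)) - 17745 = ((44 - 17034) + 5658) - 17745 = (-16990 + 5658) - 17745 = -11332 - 17745 = -29077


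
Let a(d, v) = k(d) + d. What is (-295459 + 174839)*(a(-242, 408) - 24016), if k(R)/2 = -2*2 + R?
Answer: 2985345000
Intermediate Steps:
k(R) = -8 + 2*R (k(R) = 2*(-2*2 + R) = 2*(-4 + R) = -8 + 2*R)
a(d, v) = -8 + 3*d (a(d, v) = (-8 + 2*d) + d = -8 + 3*d)
(-295459 + 174839)*(a(-242, 408) - 24016) = (-295459 + 174839)*((-8 + 3*(-242)) - 24016) = -120620*((-8 - 726) - 24016) = -120620*(-734 - 24016) = -120620*(-24750) = 2985345000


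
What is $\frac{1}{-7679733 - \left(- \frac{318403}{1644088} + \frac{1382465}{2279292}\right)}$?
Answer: $- \frac{936839156424}{7194674972071731353} \approx -1.3021 \cdot 10^{-7}$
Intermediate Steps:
$\frac{1}{-7679733 - \left(- \frac{318403}{1644088} + \frac{1382465}{2279292}\right)} = \frac{1}{-7679733 - \frac{386790176561}{936839156424}} = \frac{1}{- \frac{7194674972071731353}{936839156424}} = - \frac{936839156424}{7194674972071731353}$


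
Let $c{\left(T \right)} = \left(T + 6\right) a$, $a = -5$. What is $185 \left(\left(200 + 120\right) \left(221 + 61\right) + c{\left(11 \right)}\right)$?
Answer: $16678675$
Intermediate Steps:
$c{\left(T \right)} = -30 - 5 T$ ($c{\left(T \right)} = \left(T + 6\right) \left(-5\right) = \left(6 + T\right) \left(-5\right) = -30 - 5 T$)
$185 \left(\left(200 + 120\right) \left(221 + 61\right) + c{\left(11 \right)}\right) = 185 \left(\left(200 + 120\right) \left(221 + 61\right) - 85\right) = 185 \left(320 \cdot 282 - 85\right) = 185 \left(90240 - 85\right) = 185 \cdot 90155 = 16678675$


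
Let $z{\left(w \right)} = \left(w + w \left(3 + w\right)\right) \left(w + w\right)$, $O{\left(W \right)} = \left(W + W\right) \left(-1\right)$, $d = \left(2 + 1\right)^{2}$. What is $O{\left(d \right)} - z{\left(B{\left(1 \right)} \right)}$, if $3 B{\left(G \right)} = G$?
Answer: $- \frac{512}{27} \approx -18.963$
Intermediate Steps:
$B{\left(G \right)} = \frac{G}{3}$
$d = 9$ ($d = 3^{2} = 9$)
$O{\left(W \right)} = - 2 W$ ($O{\left(W \right)} = 2 W \left(-1\right) = - 2 W$)
$z{\left(w \right)} = 2 w \left(w + w \left(3 + w\right)\right)$ ($z{\left(w \right)} = \left(w + w \left(3 + w\right)\right) 2 w = 2 w \left(w + w \left(3 + w\right)\right)$)
$O{\left(d \right)} - z{\left(B{\left(1 \right)} \right)} = \left(-2\right) 9 - 2 \left(\frac{1}{3} \cdot 1\right)^{2} \left(4 + \frac{1}{3} \cdot 1\right) = -18 - \frac{2 \left(4 + \frac{1}{3}\right)}{9} = -18 - 2 \cdot \frac{1}{9} \cdot \frac{13}{3} = -18 - \frac{26}{27} = - \frac{512}{27}$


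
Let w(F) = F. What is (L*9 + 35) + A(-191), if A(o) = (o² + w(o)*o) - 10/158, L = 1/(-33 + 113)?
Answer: 461341351/6320 ≈ 72997.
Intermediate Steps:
L = 1/80 ≈ 0.012500
A(o) = -5/79 + 2*o² (A(o) = (o² + o*o) - 10/158 = (o² + o²) - 10*1/158 = 2*o² - 5/79 = -5/79 + 2*o²)
(L*9 + 35) + A(-191) = ((1/80)*9 + 35) + (-5/79 + 2*(-191)²) = (9/80 + 35) + (-5/79 + 2*36481) = 2809/80 + (-5/79 + 72962) = 2809/80 + 5763993/79 = 461341351/6320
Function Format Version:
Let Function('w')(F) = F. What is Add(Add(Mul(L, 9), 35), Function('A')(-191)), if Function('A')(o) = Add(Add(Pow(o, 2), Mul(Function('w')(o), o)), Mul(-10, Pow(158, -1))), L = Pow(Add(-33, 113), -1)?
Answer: Rational(461341351, 6320) ≈ 72997.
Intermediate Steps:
L = Rational(1, 80) (L = Pow(80, -1) = Rational(1, 80) ≈ 0.012500)
Function('A')(o) = Add(Rational(-5, 79), Mul(2, Pow(o, 2))) (Function('A')(o) = Add(Add(Pow(o, 2), Mul(o, o)), Mul(-10, Pow(158, -1))) = Add(Add(Pow(o, 2), Pow(o, 2)), Mul(-10, Rational(1, 158))) = Add(Mul(2, Pow(o, 2)), Rational(-5, 79)) = Add(Rational(-5, 79), Mul(2, Pow(o, 2))))
Add(Add(Mul(L, 9), 35), Function('A')(-191)) = Add(Add(Mul(Rational(1, 80), 9), 35), Add(Rational(-5, 79), Mul(2, Pow(-191, 2)))) = Add(Add(Rational(9, 80), 35), Add(Rational(-5, 79), Mul(2, 36481))) = Add(Rational(2809, 80), Add(Rational(-5, 79), 72962)) = Add(Rational(2809, 80), Rational(5763993, 79)) = Rational(461341351, 6320)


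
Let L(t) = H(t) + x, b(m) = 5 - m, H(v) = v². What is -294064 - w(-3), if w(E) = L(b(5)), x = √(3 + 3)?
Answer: -294064 - √6 ≈ -2.9407e+5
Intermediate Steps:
x = √6 ≈ 2.4495
L(t) = √6 + t² (L(t) = t² + √6 = √6 + t²)
w(E) = √6 (w(E) = √6 + (5 - 1*5)² = √6 + (5 - 5)² = √6 + 0² = √6 + 0 = √6)
-294064 - w(-3) = -294064 - √6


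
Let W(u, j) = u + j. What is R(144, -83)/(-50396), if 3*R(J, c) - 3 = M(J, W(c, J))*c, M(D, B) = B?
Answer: 1265/37797 ≈ 0.033468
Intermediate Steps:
W(u, j) = j + u
R(J, c) = 1 + c*(J + c)/3 (R(J, c) = 1 + ((J + c)*c)/3 = 1 + (c*(J + c))/3 = 1 + c*(J + c)/3)
R(144, -83)/(-50396) = (1 + (⅓)*(-83)*(144 - 83))/(-50396) = (1 + (⅓)*(-83)*61)*(-1/50396) = (1 - 5063/3)*(-1/50396) = -5060/3*(-1/50396) = 1265/37797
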